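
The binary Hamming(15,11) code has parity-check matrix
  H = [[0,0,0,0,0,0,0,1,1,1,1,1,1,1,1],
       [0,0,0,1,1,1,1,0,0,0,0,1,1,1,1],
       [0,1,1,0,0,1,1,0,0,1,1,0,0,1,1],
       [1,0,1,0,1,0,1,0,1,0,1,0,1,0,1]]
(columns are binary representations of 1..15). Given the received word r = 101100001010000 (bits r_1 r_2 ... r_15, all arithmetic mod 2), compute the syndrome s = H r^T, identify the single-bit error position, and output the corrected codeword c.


s = (0, 1, 0, 0)^T, error position = 4, corrected codeword c = 101000001010000

Compute s = H r^T mod 2 one row at a time:
  s_1 = 0 + 1 + 0 + 1 + 0 + 0 + 0 + 0 = 2 ≡ 0 (mod 2).
  s_2 = 1 + 0 + 0 + 0 + 0 + 0 + 0 + 0 = 1 ≡ 1 (mod 2).
  s_3 = 0 + 1 + 0 + 0 + 0 + 1 + 0 + 0 = 2 ≡ 0 (mod 2).
  s_4 = 1 + 1 + 0 + 0 + 1 + 1 + 0 + 0 = 4 ≡ 0 (mod 2).
s = (0, 1, 0, 0)^T — this equals column 4 of H (binary 0100), so error is at position 4.
Correct: flip bit 4 of r = 101100001010000 to get c = 101000001010000.


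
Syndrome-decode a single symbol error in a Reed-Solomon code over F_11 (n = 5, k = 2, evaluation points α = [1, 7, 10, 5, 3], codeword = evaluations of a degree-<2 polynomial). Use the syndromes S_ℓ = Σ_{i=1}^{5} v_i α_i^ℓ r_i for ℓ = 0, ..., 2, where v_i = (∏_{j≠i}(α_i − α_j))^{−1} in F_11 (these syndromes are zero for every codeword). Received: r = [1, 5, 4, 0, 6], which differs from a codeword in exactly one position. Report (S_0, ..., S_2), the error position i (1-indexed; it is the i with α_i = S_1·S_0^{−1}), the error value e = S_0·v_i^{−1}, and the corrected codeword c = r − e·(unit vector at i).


S = (3, 8, 3), error at position 3, error magnitude e = 8, c = [1, 5, 7, 0, 6].

Step 1: column multipliers v_i = (∏_{j≠i}(α_i − α_j))^{−1} mod 11.
  i = 1 (α = 1): (1−7)(1−10)(1−5)(1−3) = (−6)·(−9)·(−4)·(−2) = 432 ≡ 3, so v_1 = 3^{−1} = 4 (mod 11).
  i = 2 (α = 7): (7−1)(7−10)(7−5)(7−3) = 6·(−3)·2·4 = −144 ≡ 10, so v_2 = 10^{−1} = 10 (mod 11).
  i = 3 (α = 10): (10−1)(10−7)(10−5)(10−3) = 9·3·5·7 = 945 ≡ 10, so v_3 = 10^{−1} = 10 (mod 11).
  i = 4 (α = 5): (5−1)(5−7)(5−10)(5−3) = 4·(−2)·(−5)·2 = 80 ≡ 3, so v_4 = 3^{−1} = 4 (mod 11).
  i = 5 (α = 3): (3−1)(3−7)(3−10)(3−5) = 2·(−4)·(−7)·(−2) = −112 ≡ 9, so v_5 = 9^{−1} = 5 (mod 11).
  v = [4, 10, 10, 4, 5].
Step 2: syndromes of r = [1, 5, 4, 0, 6] (all sums mod 11).
  S_0 = Σ v_i r_i = 4·1 + 10·5 + 10·4 + 4·0 + 5·6 = 124 ≡ 3.
  S_1 = Σ v_i α_i r_i = 4·1·1 + 10·7·5 + 10·10·4 + 4·5·0 + 5·3·6 = 844 ≡ 8.
  α_i^2 mod 11 = [1, 5, 1, 3, 9].
  S_2 = Σ v_i α_i^2 r_i = 4·1·1 + 10·5·5 + 10·1·4 + 4·3·0 + 5·9·6 = 564 ≡ 3.
  S = (3, 8, 3) ≠ 0, so r is not a codeword (an error is present).
Step 3: locate the error. For a single error e at position i, S_ℓ = v_i·e·α_i^ℓ, so α_err = S_1/S_0.
  S_0^{−1} = 3^{−1} = 4 (mod 11), so α_err = 8·4 = 32 ≡ 10 = α_3. Error position i = 3.
  Consistency check: S_2/S_1 = 3·7 = 21 ≡ 10 = α_err ✓ (single-error assumption holds).
Step 4: error magnitude e = S_0/v_3 = S_0·∏_{j≠3}(α_3 − α_j) = 3·10 = 30 ≡ 8 (mod 11).
Step 5: correct position 3: c_3 = r_3 − e = 4 − 8 ≡ 7 (mod 11). Hence c = [1, 5, 7, 0, 6].
  Check: interpolating c through the α_i gives m(x) = 4 + 8·x (degree < 2) with m(α_i) = c_i for every i, so c is indeed a codeword.


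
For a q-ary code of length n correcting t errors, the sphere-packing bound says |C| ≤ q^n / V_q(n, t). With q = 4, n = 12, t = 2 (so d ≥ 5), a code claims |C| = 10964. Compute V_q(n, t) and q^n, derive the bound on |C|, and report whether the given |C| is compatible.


V_q(n, t) = 631, q^n = 16777216, Hamming bound = 26588, |C| = 10964 ≤ bound (satisfied).

Step 1: Compute V_q(n, t) = Σ_{j=0}^2 C(n, j) (q−1)^j.
  j = 0: C(12,0)·(3)^0 = 1·1 = 1.
  j = 1: C(12,1)·(3)^1 = 12·3 = 36.
  j = 2: C(12,2)·(3)^2 = 66·9 = 594.
  V_q(n, t) = 1 + 36 + 594 = 631.
Step 2: q^n = 4^12 = 16777216.
Step 3: Hamming bound ⌊q^n / V_q(n,t)⌋ = ⌊16777216/631⌋ = 26588.
Step 4: Compare |C| = 10964 to 26588: satisfied.
The claimed |C| lies below the Hamming bound.


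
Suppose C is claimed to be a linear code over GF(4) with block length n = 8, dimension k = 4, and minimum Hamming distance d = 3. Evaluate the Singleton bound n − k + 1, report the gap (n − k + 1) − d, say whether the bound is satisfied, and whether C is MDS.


Singleton RHS = n − k + 1 = 5, slack = 2, bound satisfied, not MDS.

Singleton bound: d ≤ n − k + 1.
Here n = 8, k = 4, so n − k + 1 = 5.
Given d = 3, check d ≤ 5: YES.
Slack = (n − k + 1) − d = 2.
The code is NOT MDS (slack = 2 > 0).
Description: the claimed parameters are [8, 4, 3]_4; such a code would be non-MDS.


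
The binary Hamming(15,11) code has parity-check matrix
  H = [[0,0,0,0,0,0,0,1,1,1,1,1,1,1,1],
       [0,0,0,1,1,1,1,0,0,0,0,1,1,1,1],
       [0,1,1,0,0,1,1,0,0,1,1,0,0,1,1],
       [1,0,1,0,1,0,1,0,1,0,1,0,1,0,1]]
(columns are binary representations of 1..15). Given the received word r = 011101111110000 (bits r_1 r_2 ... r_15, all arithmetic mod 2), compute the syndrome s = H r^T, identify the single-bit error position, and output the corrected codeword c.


s = (0, 1, 0, 0)^T, error position = 4, corrected codeword c = 011001111110000

Compute s = H r^T mod 2 one row at a time:
  s_1 = 1 + 1 + 1 + 1 + 0 + 0 + 0 + 0 = 4 ≡ 0 (mod 2).
  s_2 = 1 + 0 + 1 + 1 + 0 + 0 + 0 + 0 = 3 ≡ 1 (mod 2).
  s_3 = 1 + 1 + 1 + 1 + 1 + 1 + 0 + 0 = 6 ≡ 0 (mod 2).
  s_4 = 0 + 1 + 0 + 1 + 1 + 1 + 0 + 0 = 4 ≡ 0 (mod 2).
s = (0, 1, 0, 0)^T — this equals column 4 of H (binary 0100), so error is at position 4.
Correct: flip bit 4 of r = 011101111110000 to get c = 011001111110000.


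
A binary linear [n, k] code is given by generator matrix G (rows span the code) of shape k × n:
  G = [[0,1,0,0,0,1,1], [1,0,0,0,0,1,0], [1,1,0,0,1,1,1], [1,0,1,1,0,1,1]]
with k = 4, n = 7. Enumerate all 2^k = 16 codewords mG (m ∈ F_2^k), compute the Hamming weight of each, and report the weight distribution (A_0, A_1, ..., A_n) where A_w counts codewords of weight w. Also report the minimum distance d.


Weight distribution: A_0 = 1, A_2 = 3, A_3 = 4, A_4 = 3, A_5 = 4, A_6 = 1. Minimum distance d = 2.

Enumerate all 2^4 = 16 messages m ∈ F_2^4.
For each, compute codeword c = mG in F_2^7, then tally its weight.
  m = 0000 → c = 0000000, weight = 0.
  m = 1000 → c = 0100011, weight = 3.
  m = 0100 → c = 1000010, weight = 2.
  m = 1100 → c = 1100001, weight = 3.
  m = 0010 → c = 1100111, weight = 5.
  m = 1010 → c = 1000100, weight = 2.
  m = 0110 → c = 0100101, weight = 3.
  m = 1110 → c = 0000110, weight = 2.
  m = 0001 → c = 1011011, weight = 5.
  m = 1001 → c = 1111000, weight = 4.
  m = 0101 → c = 0011001, weight = 3.
  m = 1101 → c = 0111010, weight = 4.
  m = 0011 → c = 0111100, weight = 4.
  m = 1011 → c = 0011111, weight = 5.
  m = 0111 → c = 1111110, weight = 6.
  m = 1111 → c = 1011101, weight = 5.
Tally weights:
  weight 0: 1 codewords.
  weight 2: 3 codewords.
  weight 3: 4 codewords.
  weight 4: 3 codewords.
  weight 5: 4 codewords.
  weight 6: 1 codewords.
Minimum distance d = smallest w > 0 with A_w > 0 = 2.
Sanity: Σ A_w = 16 = 2^4 = 16 ✓.


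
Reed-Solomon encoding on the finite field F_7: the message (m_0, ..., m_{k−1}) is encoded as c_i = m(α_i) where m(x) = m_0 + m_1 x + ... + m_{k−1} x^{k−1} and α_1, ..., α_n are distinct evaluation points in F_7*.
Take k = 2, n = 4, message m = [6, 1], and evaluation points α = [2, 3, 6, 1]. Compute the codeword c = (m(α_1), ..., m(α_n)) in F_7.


c = [1, 2, 5, 0]

Message polynomial: m(x) = 6 + 1·x (mod 7).
For each evaluation point α_i, compute m(α_i) mod 7:
  α_1 = 2: Horner steps 1 → 1, so m(2) = 1.
  α_2 = 3: Horner steps 1 → 2, so m(3) = 2.
  α_3 = 6: Horner steps 1 → 5, so m(6) = 5.
  α_4 = 1: Horner steps 1 → 0, so m(1) = 0.
Codeword c = [1, 2, 5, 0] ∈ F_7^4.


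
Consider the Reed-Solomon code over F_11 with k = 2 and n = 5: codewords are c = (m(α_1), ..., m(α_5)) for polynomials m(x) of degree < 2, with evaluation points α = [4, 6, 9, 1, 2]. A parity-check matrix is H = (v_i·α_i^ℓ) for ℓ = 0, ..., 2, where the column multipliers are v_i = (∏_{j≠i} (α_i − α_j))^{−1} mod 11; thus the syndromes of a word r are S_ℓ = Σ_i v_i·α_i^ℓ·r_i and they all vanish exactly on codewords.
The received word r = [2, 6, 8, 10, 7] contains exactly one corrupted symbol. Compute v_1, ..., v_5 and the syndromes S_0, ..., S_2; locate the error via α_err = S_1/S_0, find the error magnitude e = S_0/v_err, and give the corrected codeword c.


S = (9, 3, 1), error at position 1, error magnitude e = 1, c = [1, 6, 8, 10, 7].

Step 1: column multipliers v_i = (∏_{j≠i}(α_i − α_j))^{−1} mod 11.
  i = 1 (α = 4): (4−6)(4−9)(4−1)(4−2) = (−2)·(−5)·3·2 = 60 ≡ 5, so v_1 = 5^{−1} = 9 (mod 11).
  i = 2 (α = 6): (6−4)(6−9)(6−1)(6−2) = 2·(−3)·5·4 = −120 ≡ 1, so v_2 = 1^{−1} = 1 (mod 11).
  i = 3 (α = 9): (9−4)(9−6)(9−1)(9−2) = 5·3·8·7 = 840 ≡ 4, so v_3 = 4^{−1} = 3 (mod 11).
  i = 4 (α = 1): (1−4)(1−6)(1−9)(1−2) = (−3)·(−5)·(−8)·(−1) = 120 ≡ 10, so v_4 = 10^{−1} = 10 (mod 11).
  i = 5 (α = 2): (2−4)(2−6)(2−9)(2−1) = (−2)·(−4)·(−7)·1 = −56 ≡ 10, so v_5 = 10^{−1} = 10 (mod 11).
  v = [9, 1, 3, 10, 10].
Step 2: syndromes of r = [2, 6, 8, 10, 7] (all sums mod 11).
  S_0 = Σ v_i r_i = 9·2 + 1·6 + 3·8 + 10·10 + 10·7 = 218 ≡ 9.
  S_1 = Σ v_i α_i r_i = 9·4·2 + 1·6·6 + 3·9·8 + 10·1·10 + 10·2·7 = 564 ≡ 3.
  α_i^2 mod 11 = [5, 3, 4, 1, 4].
  S_2 = Σ v_i α_i^2 r_i = 9·5·2 + 1·3·6 + 3·4·8 + 10·1·10 + 10·4·7 = 584 ≡ 1.
  S = (9, 3, 1) ≠ 0, so r is not a codeword (an error is present).
Step 3: locate the error. For a single error e at position i, S_ℓ = v_i·e·α_i^ℓ, so α_err = S_1/S_0.
  S_0^{−1} = 9^{−1} = 5 (mod 11), so α_err = 3·5 = 15 ≡ 4 = α_1. Error position i = 1.
  Consistency check: S_2/S_1 = 1·4 = 4 ≡ 4 = α_err ✓ (single-error assumption holds).
Step 4: error magnitude e = S_0/v_1 = S_0·∏_{j≠1}(α_1 − α_j) = 9·5 = 45 ≡ 1 (mod 11).
Step 5: correct position 1: c_1 = r_1 − e = 2 − 1 ≡ 1 (mod 11). Hence c = [1, 6, 8, 10, 7].
  Check: interpolating c through the α_i gives m(x) = 2 + 8·x (degree < 2) with m(α_i) = c_i for every i, so c is indeed a codeword.


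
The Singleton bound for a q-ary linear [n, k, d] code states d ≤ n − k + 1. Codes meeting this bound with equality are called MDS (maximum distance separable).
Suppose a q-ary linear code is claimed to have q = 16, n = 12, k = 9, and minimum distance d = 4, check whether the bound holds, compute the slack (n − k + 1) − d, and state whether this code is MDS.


Singleton RHS = n − k + 1 = 4, slack = 0, bound satisfied, MDS.

Singleton bound: d ≤ n − k + 1.
Here n = 12, k = 9, so n − k + 1 = 4.
Given d = 4, check d ≤ 4: YES.
Slack = (n − k + 1) − d = 0.
The code is MDS (slack = 0).
Description: the claimed parameters are [12, 9, 4]_16; such a code would be MDS (meets Singleton bound).


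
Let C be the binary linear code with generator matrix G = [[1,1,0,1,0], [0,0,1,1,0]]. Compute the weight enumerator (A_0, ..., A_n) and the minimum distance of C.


Weight distribution: A_0 = 1, A_2 = 1, A_3 = 2. Minimum distance d = 2.

Enumerate all 2^2 = 4 messages m ∈ F_2^2.
For each, compute codeword c = mG in F_2^5, then tally its weight.
  m = 00 → c = 00000, weight = 0.
  m = 10 → c = 11010, weight = 3.
  m = 01 → c = 00110, weight = 2.
  m = 11 → c = 11100, weight = 3.
Tally weights:
  weight 0: 1 codewords.
  weight 2: 1 codewords.
  weight 3: 2 codewords.
Minimum distance d = smallest w > 0 with A_w > 0 = 2.
Sanity: Σ A_w = 4 = 2^2 = 4 ✓.


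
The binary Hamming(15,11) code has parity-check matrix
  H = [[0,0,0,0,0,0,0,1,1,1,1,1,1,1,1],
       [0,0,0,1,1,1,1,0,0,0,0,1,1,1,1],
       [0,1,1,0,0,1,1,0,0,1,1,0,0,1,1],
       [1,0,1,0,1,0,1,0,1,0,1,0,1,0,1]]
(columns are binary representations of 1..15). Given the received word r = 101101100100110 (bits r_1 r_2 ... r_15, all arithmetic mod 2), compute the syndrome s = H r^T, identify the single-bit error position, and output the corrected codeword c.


s = (1, 1, 1, 0)^T, error position = 14, corrected codeword c = 101101100100100

Compute s = H r^T mod 2 one row at a time:
  s_1 = 0 + 0 + 1 + 0 + 0 + 1 + 1 + 0 = 3 ≡ 1 (mod 2).
  s_2 = 1 + 0 + 1 + 1 + 0 + 1 + 1 + 0 = 5 ≡ 1 (mod 2).
  s_3 = 0 + 1 + 1 + 1 + 1 + 0 + 1 + 0 = 5 ≡ 1 (mod 2).
  s_4 = 1 + 1 + 0 + 1 + 0 + 0 + 1 + 0 = 4 ≡ 0 (mod 2).
s = (1, 1, 1, 0)^T — this equals column 14 of H (binary 1110), so error is at position 14.
Correct: flip bit 14 of r = 101101100100110 to get c = 101101100100100.


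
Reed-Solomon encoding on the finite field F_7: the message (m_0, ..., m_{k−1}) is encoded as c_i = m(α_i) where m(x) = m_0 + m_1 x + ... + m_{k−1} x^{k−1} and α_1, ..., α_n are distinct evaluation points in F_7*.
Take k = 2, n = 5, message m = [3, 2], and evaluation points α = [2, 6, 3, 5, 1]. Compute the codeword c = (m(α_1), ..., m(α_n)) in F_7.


c = [0, 1, 2, 6, 5]

Message polynomial: m(x) = 3 + 2·x (mod 7).
For each evaluation point α_i, compute m(α_i) mod 7:
  α_1 = 2: Horner steps 2 → 0, so m(2) = 0.
  α_2 = 6: Horner steps 2 → 1, so m(6) = 1.
  α_3 = 3: Horner steps 2 → 2, so m(3) = 2.
  α_4 = 5: Horner steps 2 → 6, so m(5) = 6.
  α_5 = 1: Horner steps 2 → 5, so m(1) = 5.
Codeword c = [0, 1, 2, 6, 5] ∈ F_7^5.


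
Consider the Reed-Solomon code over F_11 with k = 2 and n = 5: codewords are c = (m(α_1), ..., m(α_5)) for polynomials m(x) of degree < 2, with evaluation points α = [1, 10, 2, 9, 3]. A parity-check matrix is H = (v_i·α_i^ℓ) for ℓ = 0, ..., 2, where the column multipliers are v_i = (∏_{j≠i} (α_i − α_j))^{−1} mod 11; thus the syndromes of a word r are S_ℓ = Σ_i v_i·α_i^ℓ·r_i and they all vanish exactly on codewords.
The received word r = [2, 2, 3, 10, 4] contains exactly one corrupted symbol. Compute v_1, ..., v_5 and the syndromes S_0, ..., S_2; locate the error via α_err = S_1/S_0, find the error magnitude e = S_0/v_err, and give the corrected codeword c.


S = (10, 1, 10), error at position 2, error magnitude e = 2, c = [2, 0, 3, 10, 4].

Step 1: column multipliers v_i = (∏_{j≠i}(α_i − α_j))^{−1} mod 11.
  i = 1 (α = 1): (1−10)(1−2)(1−9)(1−3) = (−9)·(−1)·(−8)·(−2) = 144 ≡ 1, so v_1 = 1^{−1} = 1 (mod 11).
  i = 2 (α = 10): (10−1)(10−2)(10−9)(10−3) = 9·8·1·7 = 504 ≡ 9, so v_2 = 9^{−1} = 5 (mod 11).
  i = 3 (α = 2): (2−1)(2−10)(2−9)(2−3) = 1·(−8)·(−7)·(−1) = −56 ≡ 10, so v_3 = 10^{−1} = 10 (mod 11).
  i = 4 (α = 9): (9−1)(9−10)(9−2)(9−3) = 8·(−1)·7·6 = −336 ≡ 5, so v_4 = 5^{−1} = 9 (mod 11).
  i = 5 (α = 3): (3−1)(3−10)(3−2)(3−9) = 2·(−7)·1·(−6) = 84 ≡ 7, so v_5 = 7^{−1} = 8 (mod 11).
  v = [1, 5, 10, 9, 8].
Step 2: syndromes of r = [2, 2, 3, 10, 4] (all sums mod 11).
  S_0 = Σ v_i r_i = 1·2 + 5·2 + 10·3 + 9·10 + 8·4 = 164 ≡ 10.
  S_1 = Σ v_i α_i r_i = 1·1·2 + 5·10·2 + 10·2·3 + 9·9·10 + 8·3·4 = 1068 ≡ 1.
  α_i^2 mod 11 = [1, 1, 4, 4, 9].
  S_2 = Σ v_i α_i^2 r_i = 1·1·2 + 5·1·2 + 10·4·3 + 9·4·10 + 8·9·4 = 780 ≡ 10.
  S = (10, 1, 10) ≠ 0, so r is not a codeword (an error is present).
Step 3: locate the error. For a single error e at position i, S_ℓ = v_i·e·α_i^ℓ, so α_err = S_1/S_0.
  S_0^{−1} = 10^{−1} = 10 (mod 11), so α_err = 1·10 = 10 ≡ 10 = α_2. Error position i = 2.
  Consistency check: S_2/S_1 = 10·1 = 10 ≡ 10 = α_err ✓ (single-error assumption holds).
Step 4: error magnitude e = S_0/v_2 = S_0·∏_{j≠2}(α_2 − α_j) = 10·9 = 90 ≡ 2 (mod 11).
Step 5: correct position 2: c_2 = r_2 − e = 2 − 2 ≡ 0 (mod 11). Hence c = [2, 0, 3, 10, 4].
  Check: interpolating c through the α_i gives m(x) = 1 + 1·x (degree < 2) with m(α_i) = c_i for every i, so c is indeed a codeword.


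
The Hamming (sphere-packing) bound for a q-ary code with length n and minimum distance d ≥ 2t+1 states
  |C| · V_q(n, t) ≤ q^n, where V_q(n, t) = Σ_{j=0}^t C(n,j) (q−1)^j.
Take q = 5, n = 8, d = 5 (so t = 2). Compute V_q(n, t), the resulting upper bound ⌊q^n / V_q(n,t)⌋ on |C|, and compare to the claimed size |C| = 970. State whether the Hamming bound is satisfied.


V_q(n, t) = 481, q^n = 390625, Hamming bound = 812, |C| = 970 > bound (violated).

Step 1: Compute V_q(n, t) = Σ_{j=0}^2 C(n, j) (q−1)^j.
  j = 0: C(8,0)·(4)^0 = 1·1 = 1.
  j = 1: C(8,1)·(4)^1 = 8·4 = 32.
  j = 2: C(8,2)·(4)^2 = 28·16 = 448.
  V_q(n, t) = 1 + 32 + 448 = 481.
Step 2: q^n = 5^8 = 390625.
Step 3: Hamming bound ⌊q^n / V_q(n,t)⌋ = ⌊390625/481⌋ = 812.
Step 4: Compare |C| = 970 to 812: violated.
The claimed |C| lies above the Hamming bound, so no 5-ary code of length 8 with d ≥ 5 can have 970 codewords.


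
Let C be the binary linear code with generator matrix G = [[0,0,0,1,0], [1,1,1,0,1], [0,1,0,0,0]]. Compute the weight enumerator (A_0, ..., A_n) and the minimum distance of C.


Weight distribution: A_0 = 1, A_1 = 2, A_2 = 1, A_3 = 1, A_4 = 2, A_5 = 1. Minimum distance d = 1.

Enumerate all 2^3 = 8 messages m ∈ F_2^3.
For each, compute codeword c = mG in F_2^5, then tally its weight.
  m = 000 → c = 00000, weight = 0.
  m = 100 → c = 00010, weight = 1.
  m = 010 → c = 11101, weight = 4.
  m = 110 → c = 11111, weight = 5.
  m = 001 → c = 01000, weight = 1.
  m = 101 → c = 01010, weight = 2.
  m = 011 → c = 10101, weight = 3.
  m = 111 → c = 10111, weight = 4.
Tally weights:
  weight 0: 1 codewords.
  weight 1: 2 codewords.
  weight 2: 1 codewords.
  weight 3: 1 codewords.
  weight 4: 2 codewords.
  weight 5: 1 codewords.
Minimum distance d = smallest w > 0 with A_w > 0 = 1.
Sanity: Σ A_w = 8 = 2^3 = 8 ✓.


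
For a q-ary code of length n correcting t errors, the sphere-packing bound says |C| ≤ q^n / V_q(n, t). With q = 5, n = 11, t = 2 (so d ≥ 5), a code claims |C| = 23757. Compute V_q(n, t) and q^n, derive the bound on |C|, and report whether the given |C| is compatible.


V_q(n, t) = 925, q^n = 48828125, Hamming bound = 52787, |C| = 23757 ≤ bound (satisfied).

Step 1: Compute V_q(n, t) = Σ_{j=0}^2 C(n, j) (q−1)^j.
  j = 0: C(11,0)·(4)^0 = 1·1 = 1.
  j = 1: C(11,1)·(4)^1 = 11·4 = 44.
  j = 2: C(11,2)·(4)^2 = 55·16 = 880.
  V_q(n, t) = 1 + 44 + 880 = 925.
Step 2: q^n = 5^11 = 48828125.
Step 3: Hamming bound ⌊q^n / V_q(n,t)⌋ = ⌊48828125/925⌋ = 52787.
Step 4: Compare |C| = 23757 to 52787: satisfied.
The claimed |C| lies below the Hamming bound.


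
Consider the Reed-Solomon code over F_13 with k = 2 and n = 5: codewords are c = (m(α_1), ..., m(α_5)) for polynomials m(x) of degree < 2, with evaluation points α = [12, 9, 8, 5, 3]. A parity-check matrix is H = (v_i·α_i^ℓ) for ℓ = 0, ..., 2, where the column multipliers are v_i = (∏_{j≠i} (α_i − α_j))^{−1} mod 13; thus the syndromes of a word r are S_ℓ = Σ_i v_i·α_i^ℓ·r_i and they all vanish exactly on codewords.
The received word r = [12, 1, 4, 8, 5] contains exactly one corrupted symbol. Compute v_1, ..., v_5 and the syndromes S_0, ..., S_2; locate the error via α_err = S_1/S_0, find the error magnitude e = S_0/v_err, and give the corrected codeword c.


S = (3, 11, 10), error at position 3, error magnitude e = 11, c = [12, 1, 6, 8, 5].

Step 1: column multipliers v_i = (∏_{j≠i}(α_i − α_j))^{−1} mod 13.
  i = 1 (α = 12): (12−9)(12−8)(12−5)(12−3) = 3·4·7·9 = 756 ≡ 2, so v_1 = 2^{−1} = 7 (mod 13).
  i = 2 (α = 9): (9−12)(9−8)(9−5)(9−3) = (−3)·1·4·6 = −72 ≡ 6, so v_2 = 6^{−1} = 11 (mod 13).
  i = 3 (α = 8): (8−12)(8−9)(8−5)(8−3) = (−4)·(−1)·3·5 = 60 ≡ 8, so v_3 = 8^{−1} = 5 (mod 13).
  i = 4 (α = 5): (5−12)(5−9)(5−8)(5−3) = (−7)·(−4)·(−3)·2 = −168 ≡ 1, so v_4 = 1^{−1} = 1 (mod 13).
  i = 5 (α = 3): (3−12)(3−9)(3−8)(3−5) = (−9)·(−6)·(−5)·(−2) = 540 ≡ 7, so v_5 = 7^{−1} = 2 (mod 13).
  v = [7, 11, 5, 1, 2].
Step 2: syndromes of r = [12, 1, 4, 8, 5] (all sums mod 13).
  S_0 = Σ v_i r_i = 7·12 + 11·1 + 5·4 + 1·8 + 2·5 = 133 ≡ 3.
  S_1 = Σ v_i α_i r_i = 7·12·12 + 11·9·1 + 5·8·4 + 1·5·8 + 2·3·5 = 1337 ≡ 11.
  α_i^2 mod 13 = [1, 3, 12, 12, 9].
  S_2 = Σ v_i α_i^2 r_i = 7·1·12 + 11·3·1 + 5·12·4 + 1·12·8 + 2·9·5 = 543 ≡ 10.
  S = (3, 11, 10) ≠ 0, so r is not a codeword (an error is present).
Step 3: locate the error. For a single error e at position i, S_ℓ = v_i·e·α_i^ℓ, so α_err = S_1/S_0.
  S_0^{−1} = 3^{−1} = 9 (mod 13), so α_err = 11·9 = 99 ≡ 8 = α_3. Error position i = 3.
  Consistency check: S_2/S_1 = 10·6 = 60 ≡ 8 = α_err ✓ (single-error assumption holds).
Step 4: error magnitude e = S_0/v_3 = S_0·∏_{j≠3}(α_3 − α_j) = 3·8 = 24 ≡ 11 (mod 13).
Step 5: correct position 3: c_3 = r_3 − e = 4 − 11 ≡ 6 (mod 13). Hence c = [12, 1, 6, 8, 5].
  Check: interpolating c through the α_i gives m(x) = 7 + 8·x (degree < 2) with m(α_i) = c_i for every i, so c is indeed a codeword.


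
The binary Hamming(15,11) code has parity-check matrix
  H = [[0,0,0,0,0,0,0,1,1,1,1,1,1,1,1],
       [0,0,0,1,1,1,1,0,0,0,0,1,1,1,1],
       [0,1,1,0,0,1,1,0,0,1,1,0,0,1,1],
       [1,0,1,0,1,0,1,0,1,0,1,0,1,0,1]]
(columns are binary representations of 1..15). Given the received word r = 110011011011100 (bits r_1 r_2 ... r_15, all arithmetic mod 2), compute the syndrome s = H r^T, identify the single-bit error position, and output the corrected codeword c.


s = (1, 0, 1, 1)^T, error position = 11, corrected codeword c = 110011011001100

Compute s = H r^T mod 2 one row at a time:
  s_1 = 1 + 1 + 0 + 1 + 1 + 1 + 0 + 0 = 5 ≡ 1 (mod 2).
  s_2 = 0 + 1 + 1 + 0 + 1 + 1 + 0 + 0 = 4 ≡ 0 (mod 2).
  s_3 = 1 + 0 + 1 + 0 + 0 + 1 + 0 + 0 = 3 ≡ 1 (mod 2).
  s_4 = 1 + 0 + 1 + 0 + 1 + 1 + 1 + 0 = 5 ≡ 1 (mod 2).
s = (1, 0, 1, 1)^T — this equals column 11 of H (binary 1011), so error is at position 11.
Correct: flip bit 11 of r = 110011011011100 to get c = 110011011001100.


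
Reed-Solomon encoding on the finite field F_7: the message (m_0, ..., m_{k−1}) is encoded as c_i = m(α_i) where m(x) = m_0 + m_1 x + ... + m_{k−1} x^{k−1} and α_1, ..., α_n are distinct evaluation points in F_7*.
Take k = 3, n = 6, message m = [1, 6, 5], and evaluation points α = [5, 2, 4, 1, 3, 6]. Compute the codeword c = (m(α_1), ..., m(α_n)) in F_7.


c = [2, 5, 0, 5, 1, 0]

Message polynomial: m(x) = 1 + 6·x + 5·x^2 (mod 7).
For each evaluation point α_i, compute m(α_i) mod 7:
  α_1 = 5: Horner steps 5 → 3 → 2, so m(5) = 2.
  α_2 = 2: Horner steps 5 → 2 → 5, so m(2) = 5.
  α_3 = 4: Horner steps 5 → 5 → 0, so m(4) = 0.
  α_4 = 1: Horner steps 5 → 4 → 5, so m(1) = 5.
  α_5 = 3: Horner steps 5 → 0 → 1, so m(3) = 1.
  α_6 = 6: Horner steps 5 → 1 → 0, so m(6) = 0.
Codeword c = [2, 5, 0, 5, 1, 0] ∈ F_7^6.


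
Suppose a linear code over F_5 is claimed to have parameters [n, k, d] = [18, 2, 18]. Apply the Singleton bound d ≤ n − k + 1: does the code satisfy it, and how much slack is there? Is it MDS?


Singleton RHS = n − k + 1 = 17, slack = -1, bound violated (no such code; not MDS).

Singleton bound: d ≤ n − k + 1.
Here n = 18, k = 2, so n − k + 1 = 17.
Given d = 18, check d ≤ 17: NO.
Slack = (n − k + 1) − d = -1.
The slack is negative: d = 18 exceeds n − k + 1 = 17 by 1, so the Singleton bound is violated and no linear [18, 2, 18]_5 code can exist. In particular it is not MDS (MDS requires d = n − k + 1 exactly).
Description: the claimed parameters are [18, 2, 18]_5; such a code would be impossible (violates the Singleton bound).


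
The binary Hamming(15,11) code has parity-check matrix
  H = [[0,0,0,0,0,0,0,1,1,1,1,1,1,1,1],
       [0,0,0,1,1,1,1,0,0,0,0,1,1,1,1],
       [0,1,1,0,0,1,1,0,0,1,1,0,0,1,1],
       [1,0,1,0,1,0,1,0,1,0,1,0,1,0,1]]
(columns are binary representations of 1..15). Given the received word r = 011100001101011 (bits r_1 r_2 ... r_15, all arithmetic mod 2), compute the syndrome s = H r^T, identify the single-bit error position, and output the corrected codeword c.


s = (1, 0, 1, 1)^T, error position = 11, corrected codeword c = 011100001111011

Compute s = H r^T mod 2 one row at a time:
  s_1 = 0 + 1 + 1 + 0 + 1 + 0 + 1 + 1 = 5 ≡ 1 (mod 2).
  s_2 = 1 + 0 + 0 + 0 + 1 + 0 + 1 + 1 = 4 ≡ 0 (mod 2).
  s_3 = 1 + 1 + 0 + 0 + 1 + 0 + 1 + 1 = 5 ≡ 1 (mod 2).
  s_4 = 0 + 1 + 0 + 0 + 1 + 0 + 0 + 1 = 3 ≡ 1 (mod 2).
s = (1, 0, 1, 1)^T — this equals column 11 of H (binary 1011), so error is at position 11.
Correct: flip bit 11 of r = 011100001101011 to get c = 011100001111011.


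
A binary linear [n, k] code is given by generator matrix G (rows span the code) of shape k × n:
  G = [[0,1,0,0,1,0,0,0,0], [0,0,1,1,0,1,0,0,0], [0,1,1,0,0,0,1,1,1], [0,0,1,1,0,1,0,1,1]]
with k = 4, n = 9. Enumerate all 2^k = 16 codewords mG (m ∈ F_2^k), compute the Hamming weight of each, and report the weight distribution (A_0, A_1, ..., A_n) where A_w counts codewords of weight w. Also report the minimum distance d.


Weight distribution: A_0 = 1, A_2 = 2, A_3 = 3, A_4 = 3, A_5 = 4, A_6 = 2, A_7 = 1. Minimum distance d = 2.

Enumerate all 2^4 = 16 messages m ∈ F_2^4.
For each, compute codeword c = mG in F_2^9, then tally its weight.
  m = 0000 → c = 000000000, weight = 0.
  m = 1000 → c = 010010000, weight = 2.
  m = 0100 → c = 001101000, weight = 3.
  m = 1100 → c = 011111000, weight = 5.
  m = 0010 → c = 011000111, weight = 5.
  m = 1010 → c = 001010111, weight = 5.
  m = 0110 → c = 010101111, weight = 6.
  m = 1110 → c = 000111111, weight = 6.
  m = 0001 → c = 001101011, weight = 5.
  m = 1001 → c = 011111011, weight = 7.
  m = 0101 → c = 000000011, weight = 2.
  m = 1101 → c = 010010011, weight = 4.
  m = 0011 → c = 010101100, weight = 4.
  m = 1011 → c = 000111100, weight = 4.
  m = 0111 → c = 011000100, weight = 3.
  m = 1111 → c = 001010100, weight = 3.
Tally weights:
  weight 0: 1 codewords.
  weight 2: 2 codewords.
  weight 3: 3 codewords.
  weight 4: 3 codewords.
  weight 5: 4 codewords.
  weight 6: 2 codewords.
  weight 7: 1 codewords.
Minimum distance d = smallest w > 0 with A_w > 0 = 2.
Sanity: Σ A_w = 16 = 2^4 = 16 ✓.


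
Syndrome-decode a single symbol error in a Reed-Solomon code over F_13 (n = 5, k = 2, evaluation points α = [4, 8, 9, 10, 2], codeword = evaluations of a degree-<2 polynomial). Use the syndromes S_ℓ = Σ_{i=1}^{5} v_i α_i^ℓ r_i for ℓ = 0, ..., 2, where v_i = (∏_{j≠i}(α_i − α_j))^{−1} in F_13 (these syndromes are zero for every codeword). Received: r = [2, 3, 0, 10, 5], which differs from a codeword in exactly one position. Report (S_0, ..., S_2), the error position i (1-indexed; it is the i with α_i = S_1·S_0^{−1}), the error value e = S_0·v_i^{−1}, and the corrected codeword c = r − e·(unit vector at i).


S = (4, 8, 3), error at position 5, error magnitude e = 10, c = [2, 3, 0, 10, 8].

Step 1: column multipliers v_i = (∏_{j≠i}(α_i − α_j))^{−1} mod 13.
  i = 1 (α = 4): (4−8)(4−9)(4−10)(4−2) = (−4)·(−5)·(−6)·2 = −240 ≡ 7, so v_1 = 7^{−1} = 2 (mod 13).
  i = 2 (α = 8): (8−4)(8−9)(8−10)(8−2) = 4·(−1)·(−2)·6 = 48 ≡ 9, so v_2 = 9^{−1} = 3 (mod 13).
  i = 3 (α = 9): (9−4)(9−8)(9−10)(9−2) = 5·1·(−1)·7 = −35 ≡ 4, so v_3 = 4^{−1} = 10 (mod 13).
  i = 4 (α = 10): (10−4)(10−8)(10−9)(10−2) = 6·2·1·8 = 96 ≡ 5, so v_4 = 5^{−1} = 8 (mod 13).
  i = 5 (α = 2): (2−4)(2−8)(2−9)(2−10) = (−2)·(−6)·(−7)·(−8) = 672 ≡ 9, so v_5 = 9^{−1} = 3 (mod 13).
  v = [2, 3, 10, 8, 3].
Step 2: syndromes of r = [2, 3, 0, 10, 5] (all sums mod 13).
  S_0 = Σ v_i r_i = 2·2 + 3·3 + 10·0 + 8·10 + 3·5 = 108 ≡ 4.
  S_1 = Σ v_i α_i r_i = 2·4·2 + 3·8·3 + 10·9·0 + 8·10·10 + 3·2·5 = 918 ≡ 8.
  α_i^2 mod 13 = [3, 12, 3, 9, 4].
  S_2 = Σ v_i α_i^2 r_i = 2·3·2 + 3·12·3 + 10·3·0 + 8·9·10 + 3·4·5 = 900 ≡ 3.
  S = (4, 8, 3) ≠ 0, so r is not a codeword (an error is present).
Step 3: locate the error. For a single error e at position i, S_ℓ = v_i·e·α_i^ℓ, so α_err = S_1/S_0.
  S_0^{−1} = 4^{−1} = 10 (mod 13), so α_err = 8·10 = 80 ≡ 2 = α_5. Error position i = 5.
  Consistency check: S_2/S_1 = 3·5 = 15 ≡ 2 = α_err ✓ (single-error assumption holds).
Step 4: error magnitude e = S_0/v_5 = S_0·∏_{j≠5}(α_5 − α_j) = 4·9 = 36 ≡ 10 (mod 13).
Step 5: correct position 5: c_5 = r_5 − e = 5 − 10 ≡ 8 (mod 13). Hence c = [2, 3, 0, 10, 8].
  Check: interpolating c through the α_i gives m(x) = 1 + 10·x (degree < 2) with m(α_i) = c_i for every i, so c is indeed a codeword.


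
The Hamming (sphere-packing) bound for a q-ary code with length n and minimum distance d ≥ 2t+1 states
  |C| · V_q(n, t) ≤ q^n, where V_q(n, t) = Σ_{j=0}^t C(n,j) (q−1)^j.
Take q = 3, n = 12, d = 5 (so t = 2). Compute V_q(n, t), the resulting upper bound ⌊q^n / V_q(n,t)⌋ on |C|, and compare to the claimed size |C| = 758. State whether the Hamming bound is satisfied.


V_q(n, t) = 289, q^n = 531441, Hamming bound = 1838, |C| = 758 ≤ bound (satisfied).

Step 1: Compute V_q(n, t) = Σ_{j=0}^2 C(n, j) (q−1)^j.
  j = 0: C(12,0)·(2)^0 = 1·1 = 1.
  j = 1: C(12,1)·(2)^1 = 12·2 = 24.
  j = 2: C(12,2)·(2)^2 = 66·4 = 264.
  V_q(n, t) = 1 + 24 + 264 = 289.
Step 2: q^n = 3^12 = 531441.
Step 3: Hamming bound ⌊q^n / V_q(n,t)⌋ = ⌊531441/289⌋ = 1838.
Step 4: Compare |C| = 758 to 1838: satisfied.
The claimed |C| lies below the Hamming bound.


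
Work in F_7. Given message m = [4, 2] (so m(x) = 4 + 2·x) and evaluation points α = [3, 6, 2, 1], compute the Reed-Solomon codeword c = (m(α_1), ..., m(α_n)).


c = [3, 2, 1, 6]

Message polynomial: m(x) = 4 + 2·x (mod 7).
For each evaluation point α_i, compute m(α_i) mod 7:
  α_1 = 3: Horner steps 2 → 3, so m(3) = 3.
  α_2 = 6: Horner steps 2 → 2, so m(6) = 2.
  α_3 = 2: Horner steps 2 → 1, so m(2) = 1.
  α_4 = 1: Horner steps 2 → 6, so m(1) = 6.
Codeword c = [3, 2, 1, 6] ∈ F_7^4.


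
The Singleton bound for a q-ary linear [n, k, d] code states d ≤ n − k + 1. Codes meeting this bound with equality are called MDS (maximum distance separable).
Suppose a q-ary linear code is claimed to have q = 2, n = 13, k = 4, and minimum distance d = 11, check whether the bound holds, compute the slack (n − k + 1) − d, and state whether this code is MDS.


Singleton RHS = n − k + 1 = 10, slack = -1, bound violated (no such code; not MDS).

Singleton bound: d ≤ n − k + 1.
Here n = 13, k = 4, so n − k + 1 = 10.
Given d = 11, check d ≤ 10: NO.
Slack = (n − k + 1) − d = -1.
The slack is negative: d = 11 exceeds n − k + 1 = 10 by 1, so the Singleton bound is violated and no linear [13, 4, 11]_2 code can exist. In particular it is not MDS (MDS requires d = n − k + 1 exactly).
Description: the claimed parameters are [13, 4, 11]_2; such a code would be impossible (violates the Singleton bound).


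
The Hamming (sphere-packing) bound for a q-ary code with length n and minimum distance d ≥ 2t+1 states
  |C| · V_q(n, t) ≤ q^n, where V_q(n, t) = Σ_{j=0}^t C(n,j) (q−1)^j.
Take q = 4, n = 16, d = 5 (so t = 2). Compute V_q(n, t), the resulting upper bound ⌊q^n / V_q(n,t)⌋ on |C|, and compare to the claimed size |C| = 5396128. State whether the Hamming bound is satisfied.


V_q(n, t) = 1129, q^n = 4294967296, Hamming bound = 3804222, |C| = 5396128 > bound (violated).

Step 1: Compute V_q(n, t) = Σ_{j=0}^2 C(n, j) (q−1)^j.
  j = 0: C(16,0)·(3)^0 = 1·1 = 1.
  j = 1: C(16,1)·(3)^1 = 16·3 = 48.
  j = 2: C(16,2)·(3)^2 = 120·9 = 1080.
  V_q(n, t) = 1 + 48 + 1080 = 1129.
Step 2: q^n = 4^16 = 4294967296.
Step 3: Hamming bound ⌊q^n / V_q(n,t)⌋ = ⌊4294967296/1129⌋ = 3804222.
Step 4: Compare |C| = 5396128 to 3804222: violated.
The claimed |C| lies above the Hamming bound, so no 4-ary code of length 16 with d ≥ 5 can have 5396128 codewords.


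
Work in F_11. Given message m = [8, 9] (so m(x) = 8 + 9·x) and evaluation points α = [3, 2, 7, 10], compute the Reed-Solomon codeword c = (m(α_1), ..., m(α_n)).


c = [2, 4, 5, 10]

Message polynomial: m(x) = 8 + 9·x (mod 11).
For each evaluation point α_i, compute m(α_i) mod 11:
  α_1 = 3: Horner steps 9 → 2, so m(3) = 2.
  α_2 = 2: Horner steps 9 → 4, so m(2) = 4.
  α_3 = 7: Horner steps 9 → 5, so m(7) = 5.
  α_4 = 10: Horner steps 9 → 10, so m(10) = 10.
Codeword c = [2, 4, 5, 10] ∈ F_11^4.


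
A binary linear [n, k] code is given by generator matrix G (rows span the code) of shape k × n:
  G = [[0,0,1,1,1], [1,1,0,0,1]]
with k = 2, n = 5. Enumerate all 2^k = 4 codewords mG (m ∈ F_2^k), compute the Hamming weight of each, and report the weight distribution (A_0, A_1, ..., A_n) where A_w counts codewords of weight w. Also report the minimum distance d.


Weight distribution: A_0 = 1, A_3 = 2, A_4 = 1. Minimum distance d = 3.

Enumerate all 2^2 = 4 messages m ∈ F_2^2.
For each, compute codeword c = mG in F_2^5, then tally its weight.
  m = 00 → c = 00000, weight = 0.
  m = 10 → c = 00111, weight = 3.
  m = 01 → c = 11001, weight = 3.
  m = 11 → c = 11110, weight = 4.
Tally weights:
  weight 0: 1 codewords.
  weight 3: 2 codewords.
  weight 4: 1 codewords.
Minimum distance d = smallest w > 0 with A_w > 0 = 3.
Sanity: Σ A_w = 4 = 2^2 = 4 ✓.


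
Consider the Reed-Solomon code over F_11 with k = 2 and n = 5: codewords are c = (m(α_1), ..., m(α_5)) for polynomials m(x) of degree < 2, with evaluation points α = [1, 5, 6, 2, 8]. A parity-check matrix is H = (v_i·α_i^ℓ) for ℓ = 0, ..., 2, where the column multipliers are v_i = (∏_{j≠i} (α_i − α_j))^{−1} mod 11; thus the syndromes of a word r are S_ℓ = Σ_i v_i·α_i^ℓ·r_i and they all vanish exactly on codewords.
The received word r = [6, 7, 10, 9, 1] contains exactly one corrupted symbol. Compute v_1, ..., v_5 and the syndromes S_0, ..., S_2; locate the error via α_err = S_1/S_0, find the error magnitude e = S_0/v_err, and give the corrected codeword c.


S = (4, 10, 3), error at position 5, error magnitude e = 7, c = [6, 7, 10, 9, 5].

Step 1: column multipliers v_i = (∏_{j≠i}(α_i − α_j))^{−1} mod 11.
  i = 1 (α = 1): (1−5)(1−6)(1−2)(1−8) = (−4)·(−5)·(−1)·(−7) = 140 ≡ 8, so v_1 = 8^{−1} = 7 (mod 11).
  i = 2 (α = 5): (5−1)(5−6)(5−2)(5−8) = 4·(−1)·3·(−3) = 36 ≡ 3, so v_2 = 3^{−1} = 4 (mod 11).
  i = 3 (α = 6): (6−1)(6−5)(6−2)(6−8) = 5·1·4·(−2) = −40 ≡ 4, so v_3 = 4^{−1} = 3 (mod 11).
  i = 4 (α = 2): (2−1)(2−5)(2−6)(2−8) = 1·(−3)·(−4)·(−6) = −72 ≡ 5, so v_4 = 5^{−1} = 9 (mod 11).
  i = 5 (α = 8): (8−1)(8−5)(8−6)(8−2) = 7·3·2·6 = 252 ≡ 10, so v_5 = 10^{−1} = 10 (mod 11).
  v = [7, 4, 3, 9, 10].
Step 2: syndromes of r = [6, 7, 10, 9, 1] (all sums mod 11).
  S_0 = Σ v_i r_i = 7·6 + 4·7 + 3·10 + 9·9 + 10·1 = 191 ≡ 4.
  S_1 = Σ v_i α_i r_i = 7·1·6 + 4·5·7 + 3·6·10 + 9·2·9 + 10·8·1 = 604 ≡ 10.
  α_i^2 mod 11 = [1, 3, 3, 4, 9].
  S_2 = Σ v_i α_i^2 r_i = 7·1·6 + 4·3·7 + 3·3·10 + 9·4·9 + 10·9·1 = 630 ≡ 3.
  S = (4, 10, 3) ≠ 0, so r is not a codeword (an error is present).
Step 3: locate the error. For a single error e at position i, S_ℓ = v_i·e·α_i^ℓ, so α_err = S_1/S_0.
  S_0^{−1} = 4^{−1} = 3 (mod 11), so α_err = 10·3 = 30 ≡ 8 = α_5. Error position i = 5.
  Consistency check: S_2/S_1 = 3·10 = 30 ≡ 8 = α_err ✓ (single-error assumption holds).
Step 4: error magnitude e = S_0/v_5 = S_0·∏_{j≠5}(α_5 − α_j) = 4·10 = 40 ≡ 7 (mod 11).
Step 5: correct position 5: c_5 = r_5 − e = 1 − 7 ≡ 5 (mod 11). Hence c = [6, 7, 10, 9, 5].
  Check: interpolating c through the α_i gives m(x) = 3 + 3·x (degree < 2) with m(α_i) = c_i for every i, so c is indeed a codeword.


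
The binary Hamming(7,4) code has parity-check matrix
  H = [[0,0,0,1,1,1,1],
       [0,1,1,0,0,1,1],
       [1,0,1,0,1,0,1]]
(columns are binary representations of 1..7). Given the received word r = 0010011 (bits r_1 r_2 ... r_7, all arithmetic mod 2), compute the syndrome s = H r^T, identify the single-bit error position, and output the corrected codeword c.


s = (0, 1, 0)^T, error position = 2, corrected codeword c = 0110011

Compute s = H r^T mod 2 one row at a time:
  s_1 = 0 + 0 + 1 + 1 = 2 ≡ 0 (mod 2).
  s_2 = 0 + 1 + 1 + 1 = 3 ≡ 1 (mod 2).
  s_3 = 0 + 1 + 0 + 1 = 2 ≡ 0 (mod 2).
s = (0, 1, 0)^T — this equals column 2 of H (binary 010), so error is at position 2.
Correct: flip bit 2 of r = 0010011 to get c = 0110011.


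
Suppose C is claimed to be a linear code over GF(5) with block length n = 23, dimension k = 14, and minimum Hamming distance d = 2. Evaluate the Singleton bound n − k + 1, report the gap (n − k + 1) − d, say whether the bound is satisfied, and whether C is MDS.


Singleton RHS = n − k + 1 = 10, slack = 8, bound satisfied, not MDS.

Singleton bound: d ≤ n − k + 1.
Here n = 23, k = 14, so n − k + 1 = 10.
Given d = 2, check d ≤ 10: YES.
Slack = (n − k + 1) − d = 8.
The code is NOT MDS (slack = 8 > 0).
Description: the claimed parameters are [23, 14, 2]_5; such a code would be non-MDS.


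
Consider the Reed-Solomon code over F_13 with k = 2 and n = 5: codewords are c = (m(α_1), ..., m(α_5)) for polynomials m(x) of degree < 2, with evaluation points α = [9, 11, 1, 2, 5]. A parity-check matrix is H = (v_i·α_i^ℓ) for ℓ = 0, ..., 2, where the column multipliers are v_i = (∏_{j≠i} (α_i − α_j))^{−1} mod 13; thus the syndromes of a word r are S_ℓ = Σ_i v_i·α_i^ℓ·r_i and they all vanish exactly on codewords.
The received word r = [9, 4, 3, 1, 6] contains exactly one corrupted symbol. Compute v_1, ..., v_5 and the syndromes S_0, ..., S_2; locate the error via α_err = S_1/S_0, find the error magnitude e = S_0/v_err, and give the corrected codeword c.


S = (12, 11, 9), error at position 4, error magnitude e = 7, c = [9, 4, 3, 7, 6].

Step 1: column multipliers v_i = (∏_{j≠i}(α_i − α_j))^{−1} mod 13.
  i = 1 (α = 9): (9−11)(9−1)(9−2)(9−5) = (−2)·8·7·4 = −448 ≡ 7, so v_1 = 7^{−1} = 2 (mod 13).
  i = 2 (α = 11): (11−9)(11−1)(11−2)(11−5) = 2·10·9·6 = 1080 ≡ 1, so v_2 = 1^{−1} = 1 (mod 13).
  i = 3 (α = 1): (1−9)(1−11)(1−2)(1−5) = (−8)·(−10)·(−1)·(−4) = 320 ≡ 8, so v_3 = 8^{−1} = 5 (mod 13).
  i = 4 (α = 2): (2−9)(2−11)(2−1)(2−5) = (−7)·(−9)·1·(−3) = −189 ≡ 6, so v_4 = 6^{−1} = 11 (mod 13).
  i = 5 (α = 5): (5−9)(5−11)(5−1)(5−2) = (−4)·(−6)·4·3 = 288 ≡ 2, so v_5 = 2^{−1} = 7 (mod 13).
  v = [2, 1, 5, 11, 7].
Step 2: syndromes of r = [9, 4, 3, 1, 6] (all sums mod 13).
  S_0 = Σ v_i r_i = 2·9 + 1·4 + 5·3 + 11·1 + 7·6 = 90 ≡ 12.
  S_1 = Σ v_i α_i r_i = 2·9·9 + 1·11·4 + 5·1·3 + 11·2·1 + 7·5·6 = 453 ≡ 11.
  α_i^2 mod 13 = [3, 4, 1, 4, 12].
  S_2 = Σ v_i α_i^2 r_i = 2·3·9 + 1·4·4 + 5·1·3 + 11·4·1 + 7·12·6 = 633 ≡ 9.
  S = (12, 11, 9) ≠ 0, so r is not a codeword (an error is present).
Step 3: locate the error. For a single error e at position i, S_ℓ = v_i·e·α_i^ℓ, so α_err = S_1/S_0.
  S_0^{−1} = 12^{−1} = 12 (mod 13), so α_err = 11·12 = 132 ≡ 2 = α_4. Error position i = 4.
  Consistency check: S_2/S_1 = 9·6 = 54 ≡ 2 = α_err ✓ (single-error assumption holds).
Step 4: error magnitude e = S_0/v_4 = S_0·∏_{j≠4}(α_4 − α_j) = 12·6 = 72 ≡ 7 (mod 13).
Step 5: correct position 4: c_4 = r_4 − e = 1 − 7 ≡ 7 (mod 13). Hence c = [9, 4, 3, 7, 6].
  Check: interpolating c through the α_i gives m(x) = 12 + 4·x (degree < 2) with m(α_i) = c_i for every i, so c is indeed a codeword.


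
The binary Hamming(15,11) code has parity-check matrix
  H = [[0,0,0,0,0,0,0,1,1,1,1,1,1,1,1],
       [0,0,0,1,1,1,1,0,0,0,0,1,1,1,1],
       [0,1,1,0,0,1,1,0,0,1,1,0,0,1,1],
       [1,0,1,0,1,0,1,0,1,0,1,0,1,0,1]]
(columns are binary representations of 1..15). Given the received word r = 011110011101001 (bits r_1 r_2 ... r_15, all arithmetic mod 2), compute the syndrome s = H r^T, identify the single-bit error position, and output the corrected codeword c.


s = (1, 0, 0, 0)^T, error position = 8, corrected codeword c = 011110001101001

Compute s = H r^T mod 2 one row at a time:
  s_1 = 1 + 1 + 1 + 0 + 1 + 0 + 0 + 1 = 5 ≡ 1 (mod 2).
  s_2 = 1 + 1 + 0 + 0 + 1 + 0 + 0 + 1 = 4 ≡ 0 (mod 2).
  s_3 = 1 + 1 + 0 + 0 + 1 + 0 + 0 + 1 = 4 ≡ 0 (mod 2).
  s_4 = 0 + 1 + 1 + 0 + 1 + 0 + 0 + 1 = 4 ≡ 0 (mod 2).
s = (1, 0, 0, 0)^T — this equals column 8 of H (binary 1000), so error is at position 8.
Correct: flip bit 8 of r = 011110011101001 to get c = 011110001101001.
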